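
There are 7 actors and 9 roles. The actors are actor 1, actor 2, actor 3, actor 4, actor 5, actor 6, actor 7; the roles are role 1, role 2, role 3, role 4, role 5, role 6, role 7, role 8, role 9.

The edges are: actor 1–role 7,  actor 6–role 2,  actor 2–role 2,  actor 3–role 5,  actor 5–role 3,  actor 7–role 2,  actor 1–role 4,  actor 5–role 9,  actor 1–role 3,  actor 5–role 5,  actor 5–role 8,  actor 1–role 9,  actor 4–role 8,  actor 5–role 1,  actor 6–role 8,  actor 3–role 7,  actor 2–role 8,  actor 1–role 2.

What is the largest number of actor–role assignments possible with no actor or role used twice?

One maximum matching: actor 1–role 9, actor 2–role 2, actor 3–role 7, actor 4–role 8, actor 5–role 1.
The set {actor 2, actor 4, actor 6, actor 7} has only 2 neighbours ({role 2, role 8}), so by Hall's theorem at most 5 of the 7 actors can be matched.

5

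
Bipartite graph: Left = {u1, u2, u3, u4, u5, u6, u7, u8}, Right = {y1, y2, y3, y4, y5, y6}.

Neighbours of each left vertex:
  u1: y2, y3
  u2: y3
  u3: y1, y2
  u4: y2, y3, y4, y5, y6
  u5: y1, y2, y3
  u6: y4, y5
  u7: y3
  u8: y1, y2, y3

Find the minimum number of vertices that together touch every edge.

5

The 5 edges u1–y2, u2–y3, u3–y1, u4–y6, u6–y4 form a matching, so any vertex cover needs at least 5 vertices (one per matched edge).
Conversely {u4, u6, y1, y2, y3} meets every edge and has exactly 5 vertices, so 5 is optimal.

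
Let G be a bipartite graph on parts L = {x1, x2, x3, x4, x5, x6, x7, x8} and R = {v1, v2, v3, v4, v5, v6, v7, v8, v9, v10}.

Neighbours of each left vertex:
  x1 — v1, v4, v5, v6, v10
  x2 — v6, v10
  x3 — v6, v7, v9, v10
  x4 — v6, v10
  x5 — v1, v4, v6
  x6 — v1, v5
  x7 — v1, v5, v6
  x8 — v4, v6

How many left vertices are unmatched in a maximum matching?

2

One maximum matching: x1→v5, x2→v6, x3→v7, x4→v10, x5→v4, x6→v1.
The set {x1, x2, x4, x5, x6, x7, x8} has only 5 neighbours ({v1, v10, v4, v5, v6}), so by Hall's theorem at most 6 of the 8 left vertices can be matched.
That matches 6 of the 8, leaving 2 unmatched; no matching can do better.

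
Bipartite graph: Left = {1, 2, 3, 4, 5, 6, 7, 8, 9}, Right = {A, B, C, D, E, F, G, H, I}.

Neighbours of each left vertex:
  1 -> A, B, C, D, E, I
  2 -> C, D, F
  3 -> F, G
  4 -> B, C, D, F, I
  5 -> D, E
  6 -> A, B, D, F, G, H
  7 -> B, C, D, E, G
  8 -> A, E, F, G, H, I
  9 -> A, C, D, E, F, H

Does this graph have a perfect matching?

For example, pair 1→E, 2→C, 3→F, 4→I, 5→D, 6→B, 7→G, 8→H, 9→A.
Every left vertex is matched, so this is a perfect matching.

Yes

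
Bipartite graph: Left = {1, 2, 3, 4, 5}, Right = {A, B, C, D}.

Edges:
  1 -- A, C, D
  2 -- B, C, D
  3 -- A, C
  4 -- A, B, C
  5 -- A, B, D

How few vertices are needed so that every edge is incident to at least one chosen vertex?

A maximum matching has 4 edges (e.g. 1–D, 2–C, 3–A, 4–B).
By König's theorem the minimum vertex cover has the same size. One such cover is {A, B, C, D}.

4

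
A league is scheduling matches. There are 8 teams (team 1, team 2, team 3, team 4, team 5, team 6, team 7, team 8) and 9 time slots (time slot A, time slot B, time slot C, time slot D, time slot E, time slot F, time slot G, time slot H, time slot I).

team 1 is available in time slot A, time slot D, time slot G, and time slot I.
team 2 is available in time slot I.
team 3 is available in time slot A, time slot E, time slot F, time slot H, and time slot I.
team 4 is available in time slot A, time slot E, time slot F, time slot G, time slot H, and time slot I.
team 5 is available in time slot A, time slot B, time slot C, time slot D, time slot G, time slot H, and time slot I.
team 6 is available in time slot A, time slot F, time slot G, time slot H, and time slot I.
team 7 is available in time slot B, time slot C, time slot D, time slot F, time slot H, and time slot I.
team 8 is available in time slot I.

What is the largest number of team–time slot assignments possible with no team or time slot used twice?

7

For example, pair team 1–time slot D, team 2–time slot I, team 3–time slot E, team 4–time slot F, team 5–time slot G, team 6–time slot H, team 7–time slot C.
The set {team 2, team 8} has only 1 neighbour ({time slot I}), so by Hall's theorem at most 7 of the 8 teams can be matched.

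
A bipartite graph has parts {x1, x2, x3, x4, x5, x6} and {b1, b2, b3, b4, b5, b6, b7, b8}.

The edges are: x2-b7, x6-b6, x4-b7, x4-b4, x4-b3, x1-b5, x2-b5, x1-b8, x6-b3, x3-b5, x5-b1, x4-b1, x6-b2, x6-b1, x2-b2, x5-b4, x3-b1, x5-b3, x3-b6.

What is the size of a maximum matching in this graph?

One maximum matching: x1–b8, x2–b5, x3–b6, x4–b7, x5–b4, x6–b3.
All 6 left vertices are matched, so no larger matching exists.

6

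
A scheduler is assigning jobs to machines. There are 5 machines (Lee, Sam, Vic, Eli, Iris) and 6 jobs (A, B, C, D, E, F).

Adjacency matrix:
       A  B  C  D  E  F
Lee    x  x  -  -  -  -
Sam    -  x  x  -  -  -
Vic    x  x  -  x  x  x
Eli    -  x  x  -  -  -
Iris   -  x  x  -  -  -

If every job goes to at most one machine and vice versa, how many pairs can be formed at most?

4

A valid assignment of size 4: Lee–A, Sam–C, Vic–E, Eli–B.
The set {Sam, Eli, Iris} has only 2 neighbours ({B, C}), so by Hall's theorem at most 4 of the 5 machines can be matched.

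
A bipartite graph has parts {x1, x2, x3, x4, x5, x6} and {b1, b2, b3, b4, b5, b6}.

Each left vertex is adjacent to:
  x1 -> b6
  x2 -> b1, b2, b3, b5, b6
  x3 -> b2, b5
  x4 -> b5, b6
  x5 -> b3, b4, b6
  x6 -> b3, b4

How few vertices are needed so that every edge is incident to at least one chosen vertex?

6

A maximum matching has 6 edges (e.g. x1–b6, x2–b1, x3–b2, x4–b5, x5–b4, x6–b3).
By König's theorem the minimum vertex cover has the same size. One such cover is {x1, x2, x3, x4, x5, x6}.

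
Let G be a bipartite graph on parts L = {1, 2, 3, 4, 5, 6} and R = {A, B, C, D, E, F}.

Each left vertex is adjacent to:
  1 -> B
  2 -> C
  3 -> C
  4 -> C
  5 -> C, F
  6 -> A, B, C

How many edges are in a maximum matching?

A valid assignment of size 4: 1→B, 2→C, 5→F, 6→A.
The set {2, 3, 4} has only 1 neighbour ({C}), so by Hall's theorem at most 4 of the 6 left vertices can be matched.

4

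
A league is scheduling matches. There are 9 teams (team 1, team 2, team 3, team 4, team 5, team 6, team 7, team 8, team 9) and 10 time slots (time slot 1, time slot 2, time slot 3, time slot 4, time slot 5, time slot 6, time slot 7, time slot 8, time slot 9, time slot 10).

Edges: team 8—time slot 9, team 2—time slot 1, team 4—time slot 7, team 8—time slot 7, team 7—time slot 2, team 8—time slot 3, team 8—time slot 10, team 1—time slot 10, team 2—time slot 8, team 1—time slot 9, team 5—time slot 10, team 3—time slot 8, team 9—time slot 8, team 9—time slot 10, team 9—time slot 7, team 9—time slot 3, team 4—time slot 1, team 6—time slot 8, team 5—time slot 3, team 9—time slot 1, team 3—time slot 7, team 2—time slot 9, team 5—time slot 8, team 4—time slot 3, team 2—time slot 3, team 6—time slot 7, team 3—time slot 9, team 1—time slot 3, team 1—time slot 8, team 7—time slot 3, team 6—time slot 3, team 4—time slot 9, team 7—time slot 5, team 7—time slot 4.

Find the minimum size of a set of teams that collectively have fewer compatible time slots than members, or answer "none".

7

Take S = {team 1, team 2, team 3, team 4, team 5, team 6, team 8}. Its neighbourhood is {time slot 1, time slot 3, time slot 7, time slot 8, time slot 9, time slot 10}, so |N(S)| = 6 < |S| = 7.
Every subset of size less than 7 has at least as many neighbours as members, so 7 is the minimum.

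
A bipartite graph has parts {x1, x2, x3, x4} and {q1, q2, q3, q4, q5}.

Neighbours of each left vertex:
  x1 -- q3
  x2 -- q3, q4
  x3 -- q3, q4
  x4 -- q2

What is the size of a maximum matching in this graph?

For example, pair x1-q3, x2-q4, x4-q2.
The set {x1, x2, x3} has only 2 neighbours ({q3, q4}), so by Hall's theorem at most 3 of the 4 left vertices can be matched.

3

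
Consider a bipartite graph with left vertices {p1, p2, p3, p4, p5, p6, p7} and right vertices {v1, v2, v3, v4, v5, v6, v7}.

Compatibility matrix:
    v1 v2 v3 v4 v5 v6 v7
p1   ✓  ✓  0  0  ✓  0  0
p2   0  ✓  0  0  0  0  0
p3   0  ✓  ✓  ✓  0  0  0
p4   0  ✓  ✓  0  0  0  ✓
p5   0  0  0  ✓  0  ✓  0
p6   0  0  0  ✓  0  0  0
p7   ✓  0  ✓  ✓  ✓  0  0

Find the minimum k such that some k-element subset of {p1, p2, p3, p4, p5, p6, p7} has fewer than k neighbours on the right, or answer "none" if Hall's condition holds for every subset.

A matching saturating every left vertex exists, for instance p1→v5, p2→v2, p3→v3, p4→v7, p5→v6, p6→v4, p7→v1.
By Hall's marriage theorem, this means |N(S)| ≥ |S| for every subset S, so no violating subset exists.

none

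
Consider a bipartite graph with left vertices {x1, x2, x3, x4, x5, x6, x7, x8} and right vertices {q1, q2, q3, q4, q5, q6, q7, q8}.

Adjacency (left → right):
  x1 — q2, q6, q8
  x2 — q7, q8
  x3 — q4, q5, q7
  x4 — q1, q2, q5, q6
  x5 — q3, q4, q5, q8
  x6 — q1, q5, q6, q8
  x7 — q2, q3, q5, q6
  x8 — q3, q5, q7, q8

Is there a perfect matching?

One maximum matching: x1→q2, x2→q7, x3→q4, x4→q6, x5→q3, x6→q1, x7→q5, x8→q8.
All 8 left vertices are covered.

Yes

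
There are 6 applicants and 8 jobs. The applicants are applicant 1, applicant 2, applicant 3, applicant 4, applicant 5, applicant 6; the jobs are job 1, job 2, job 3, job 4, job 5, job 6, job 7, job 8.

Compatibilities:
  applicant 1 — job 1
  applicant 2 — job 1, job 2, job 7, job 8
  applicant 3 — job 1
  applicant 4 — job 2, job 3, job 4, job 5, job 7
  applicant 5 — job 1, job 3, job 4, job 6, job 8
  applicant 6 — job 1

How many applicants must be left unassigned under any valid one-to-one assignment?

One maximum matching: applicant 1–job 1, applicant 2–job 2, applicant 4–job 5, applicant 5–job 4.
The set {applicant 1, applicant 3, applicant 6} has only 1 neighbour ({job 1}), so by Hall's theorem at most 4 of the 6 applicants can be matched.
That matches 4 of the 6, leaving 2 unmatched; no matching can do better.

2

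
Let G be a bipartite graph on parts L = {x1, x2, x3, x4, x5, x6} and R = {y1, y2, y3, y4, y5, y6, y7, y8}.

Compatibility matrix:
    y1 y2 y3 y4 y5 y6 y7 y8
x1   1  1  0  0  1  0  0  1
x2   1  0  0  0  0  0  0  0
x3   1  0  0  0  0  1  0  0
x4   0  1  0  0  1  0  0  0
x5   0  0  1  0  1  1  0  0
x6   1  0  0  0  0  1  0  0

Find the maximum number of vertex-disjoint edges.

For example, pair x1-y5, x2-y1, x3-y6, x4-y2, x5-y3.
The set {x2, x3, x6} has only 2 neighbours ({y1, y6}), so by Hall's theorem at most 5 of the 6 left vertices can be matched.

5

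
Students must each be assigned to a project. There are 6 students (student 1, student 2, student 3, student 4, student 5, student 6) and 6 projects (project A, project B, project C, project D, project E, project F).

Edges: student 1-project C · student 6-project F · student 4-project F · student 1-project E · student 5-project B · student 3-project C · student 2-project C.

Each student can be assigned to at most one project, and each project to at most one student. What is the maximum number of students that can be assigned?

4

A valid assignment of size 4: student 1→project E, student 2→project C, student 4→project F, student 5→project B.
The set {student 2, student 3, student 4, student 6} has only 2 neighbours ({project C, project F}), so by Hall's theorem at most 4 of the 6 students can be matched.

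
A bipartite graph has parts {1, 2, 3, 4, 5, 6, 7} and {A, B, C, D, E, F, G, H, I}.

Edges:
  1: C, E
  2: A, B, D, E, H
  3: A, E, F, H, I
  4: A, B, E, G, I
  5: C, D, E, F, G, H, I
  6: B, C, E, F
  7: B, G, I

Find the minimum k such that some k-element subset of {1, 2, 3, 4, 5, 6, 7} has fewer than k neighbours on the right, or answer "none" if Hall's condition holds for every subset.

A matching saturating every left vertex exists, for instance 1→C, 2→D, 3→A, 4→G, 5→H, 6→E, 7→B.
By Hall's marriage theorem, this means |N(S)| ≥ |S| for every subset S, so no violating subset exists.

none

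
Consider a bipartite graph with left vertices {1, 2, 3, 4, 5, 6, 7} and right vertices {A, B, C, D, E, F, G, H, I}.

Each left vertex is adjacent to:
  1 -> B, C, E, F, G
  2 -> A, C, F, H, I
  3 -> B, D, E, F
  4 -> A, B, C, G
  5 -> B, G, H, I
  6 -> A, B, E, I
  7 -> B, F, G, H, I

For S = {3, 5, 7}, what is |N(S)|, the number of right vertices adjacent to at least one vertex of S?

The union of neighbours of {3, 5, 7} is {B, D, E, F, G, H, I}, which has 7 elements.
Since |N(S)| = 7 ≥ |S| = 3, Hall's condition holds for this subset.

7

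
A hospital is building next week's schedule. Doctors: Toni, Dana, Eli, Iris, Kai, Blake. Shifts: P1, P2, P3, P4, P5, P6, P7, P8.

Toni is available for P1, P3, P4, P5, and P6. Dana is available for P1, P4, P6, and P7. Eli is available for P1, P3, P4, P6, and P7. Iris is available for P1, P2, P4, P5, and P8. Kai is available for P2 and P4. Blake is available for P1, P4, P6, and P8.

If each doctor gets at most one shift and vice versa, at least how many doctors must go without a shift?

0

One maximum matching: Toni–P6, Dana–P7, Eli–P3, Iris–P2, Kai–P4, Blake–P1.
All 6 doctors are matched, so no larger matching exists.
That matches 6 of the 6, leaving 0 unmatched; no matching can do better.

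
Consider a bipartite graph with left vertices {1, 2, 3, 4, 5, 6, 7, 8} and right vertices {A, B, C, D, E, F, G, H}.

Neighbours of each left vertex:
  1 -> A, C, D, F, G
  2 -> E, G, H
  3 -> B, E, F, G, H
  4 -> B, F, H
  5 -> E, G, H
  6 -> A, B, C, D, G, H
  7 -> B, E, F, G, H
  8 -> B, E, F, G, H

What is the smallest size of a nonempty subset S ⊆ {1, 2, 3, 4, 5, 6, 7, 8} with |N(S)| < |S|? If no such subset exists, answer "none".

6

Take S = {2, 3, 4, 5, 7, 8}. Its neighbourhood is {B, E, F, G, H}, so |N(S)| = 5 < |S| = 6.
Every subset of size less than 6 has at least as many neighbours as members, so 6 is the minimum.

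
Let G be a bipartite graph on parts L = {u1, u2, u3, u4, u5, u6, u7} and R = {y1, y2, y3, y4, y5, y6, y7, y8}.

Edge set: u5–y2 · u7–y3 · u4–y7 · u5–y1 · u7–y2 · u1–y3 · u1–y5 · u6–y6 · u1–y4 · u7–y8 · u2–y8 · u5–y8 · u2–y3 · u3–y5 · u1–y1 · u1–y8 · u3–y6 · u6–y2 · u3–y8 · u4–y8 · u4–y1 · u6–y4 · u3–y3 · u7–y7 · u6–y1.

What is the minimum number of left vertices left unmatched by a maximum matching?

0

One maximum matching: u1→y1, u2→y8, u3→y5, u4→y7, u5→y2, u6→y6, u7→y3.
This saturates every left vertex, so 7 is the maximum.
That matches 7 of the 7, leaving 0 unmatched; no matching can do better.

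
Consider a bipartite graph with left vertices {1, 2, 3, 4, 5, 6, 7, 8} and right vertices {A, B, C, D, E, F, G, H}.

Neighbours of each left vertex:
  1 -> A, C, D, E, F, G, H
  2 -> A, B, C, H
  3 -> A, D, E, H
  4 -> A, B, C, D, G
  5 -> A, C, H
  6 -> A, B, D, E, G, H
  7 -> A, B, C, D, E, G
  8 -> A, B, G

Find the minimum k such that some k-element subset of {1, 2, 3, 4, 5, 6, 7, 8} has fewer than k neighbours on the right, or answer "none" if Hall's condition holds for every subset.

none

A matching saturating every left vertex exists, for instance 1→F, 2→C, 3→D, 4→G, 5→H, 6→E, 7→A, 8→B.
By Hall's marriage theorem, this means |N(S)| ≥ |S| for every subset S, so no violating subset exists.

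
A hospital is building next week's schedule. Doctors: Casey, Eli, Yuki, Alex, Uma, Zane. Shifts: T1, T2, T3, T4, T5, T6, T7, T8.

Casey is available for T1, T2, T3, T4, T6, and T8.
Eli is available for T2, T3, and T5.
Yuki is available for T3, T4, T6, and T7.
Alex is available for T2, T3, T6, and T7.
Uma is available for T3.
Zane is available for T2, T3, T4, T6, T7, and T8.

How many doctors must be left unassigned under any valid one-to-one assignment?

For example, pair Casey-T1, Eli-T5, Yuki-T4, Alex-T6, Uma-T3, Zane-T7.
All 6 doctors are matched, so no larger matching exists.
That matches 6 of the 6, leaving 0 unmatched; no matching can do better.

0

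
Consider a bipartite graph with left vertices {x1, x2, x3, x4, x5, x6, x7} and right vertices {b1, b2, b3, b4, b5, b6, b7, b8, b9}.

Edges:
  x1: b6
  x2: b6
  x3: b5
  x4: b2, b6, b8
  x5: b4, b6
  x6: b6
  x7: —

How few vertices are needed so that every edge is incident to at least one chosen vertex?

{x3, x4, x5, b6} is a vertex cover of size 4: every edge has an endpoint in this set.
No smaller cover exists because x1–b6, x3–b5, x4–b8, x5–b4 is a matching of size 4, and a cover must include an endpoint of each of these disjoint edges (König's theorem).

4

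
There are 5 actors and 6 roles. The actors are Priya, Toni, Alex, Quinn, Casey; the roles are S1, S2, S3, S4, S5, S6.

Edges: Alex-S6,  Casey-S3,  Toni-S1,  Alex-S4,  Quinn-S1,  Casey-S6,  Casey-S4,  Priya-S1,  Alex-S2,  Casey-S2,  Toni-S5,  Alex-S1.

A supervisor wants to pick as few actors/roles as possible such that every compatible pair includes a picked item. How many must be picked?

4

{Toni, Alex, Casey, S1} is a vertex cover of size 4: every edge has an endpoint in this set.
No smaller cover exists because Priya–S1, Toni–S5, Alex–S4, Casey–S2 is a matching of size 4, and a cover must include an endpoint of each of these disjoint edges (König's theorem).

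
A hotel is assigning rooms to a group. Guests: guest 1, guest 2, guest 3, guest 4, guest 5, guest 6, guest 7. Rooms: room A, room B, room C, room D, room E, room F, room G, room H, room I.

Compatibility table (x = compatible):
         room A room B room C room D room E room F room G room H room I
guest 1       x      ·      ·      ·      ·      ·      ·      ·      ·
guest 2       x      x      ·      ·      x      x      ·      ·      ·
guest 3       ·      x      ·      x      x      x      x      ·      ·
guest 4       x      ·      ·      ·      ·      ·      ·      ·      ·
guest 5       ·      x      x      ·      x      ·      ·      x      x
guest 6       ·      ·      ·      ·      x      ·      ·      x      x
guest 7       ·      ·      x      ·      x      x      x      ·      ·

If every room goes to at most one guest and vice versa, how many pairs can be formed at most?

A valid assignment of size 6: guest 1→room A, guest 2→room F, guest 3→room D, guest 5→room C, guest 6→room I, guest 7→room G.
The set {guest 1, guest 4} has only 1 neighbour ({room A}), so by Hall's theorem at most 6 of the 7 guests can be matched.

6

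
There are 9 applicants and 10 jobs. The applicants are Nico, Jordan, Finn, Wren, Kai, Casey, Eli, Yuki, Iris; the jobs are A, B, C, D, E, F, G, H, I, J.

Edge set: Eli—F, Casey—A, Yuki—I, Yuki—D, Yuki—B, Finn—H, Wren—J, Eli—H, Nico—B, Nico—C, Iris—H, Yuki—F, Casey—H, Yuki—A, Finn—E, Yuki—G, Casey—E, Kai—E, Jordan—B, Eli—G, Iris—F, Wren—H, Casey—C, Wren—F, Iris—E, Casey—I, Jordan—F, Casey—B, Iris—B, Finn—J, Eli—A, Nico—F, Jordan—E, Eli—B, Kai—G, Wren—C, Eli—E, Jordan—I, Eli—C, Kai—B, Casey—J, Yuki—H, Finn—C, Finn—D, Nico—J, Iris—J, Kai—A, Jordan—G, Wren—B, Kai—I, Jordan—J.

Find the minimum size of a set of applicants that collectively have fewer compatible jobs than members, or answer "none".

none

A matching saturating every applicant exists, for instance Nico→C, Jordan→F, Finn→D, Wren→B, Kai→E, Casey→A, Eli→G, Yuki→H, Iris→J.
By Hall's marriage theorem, this means |N(S)| ≥ |S| for every subset S, so no violating subset exists.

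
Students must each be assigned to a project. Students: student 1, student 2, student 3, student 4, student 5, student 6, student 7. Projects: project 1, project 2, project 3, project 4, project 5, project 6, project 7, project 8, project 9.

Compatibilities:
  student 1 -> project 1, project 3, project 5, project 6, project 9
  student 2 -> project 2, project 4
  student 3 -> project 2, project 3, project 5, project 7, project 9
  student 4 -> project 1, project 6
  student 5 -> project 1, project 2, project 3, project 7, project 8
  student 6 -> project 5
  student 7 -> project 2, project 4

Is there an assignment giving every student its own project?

One maximum matching: student 1–project 9, student 2–project 2, student 3–project 7, student 4–project 1, student 5–project 3, student 6–project 5, student 7–project 4.
All 7 students are covered.

Yes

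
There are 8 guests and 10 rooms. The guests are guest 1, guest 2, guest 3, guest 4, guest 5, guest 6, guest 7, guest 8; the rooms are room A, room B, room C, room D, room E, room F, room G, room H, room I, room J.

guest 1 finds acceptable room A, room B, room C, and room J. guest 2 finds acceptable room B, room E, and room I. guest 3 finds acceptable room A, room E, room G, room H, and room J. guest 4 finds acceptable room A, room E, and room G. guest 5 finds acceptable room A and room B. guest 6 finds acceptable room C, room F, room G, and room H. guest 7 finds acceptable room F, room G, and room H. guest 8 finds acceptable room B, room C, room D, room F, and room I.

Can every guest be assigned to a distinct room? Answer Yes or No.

Yes

A valid assignment of size 8: guest 1–room J, guest 2–room E, guest 3–room A, guest 4–room G, guest 5–room B, guest 6–room H, guest 7–room F, guest 8–room I.
All 8 guests are covered.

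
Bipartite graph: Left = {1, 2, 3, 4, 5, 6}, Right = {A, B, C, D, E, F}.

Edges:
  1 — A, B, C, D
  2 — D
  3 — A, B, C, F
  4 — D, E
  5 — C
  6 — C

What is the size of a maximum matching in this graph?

5

One maximum matching: 1–B, 2–D, 3–F, 4–E, 5–C.
The set {5, 6} has only 1 neighbour ({C}), so by Hall's theorem at most 5 of the 6 left vertices can be matched.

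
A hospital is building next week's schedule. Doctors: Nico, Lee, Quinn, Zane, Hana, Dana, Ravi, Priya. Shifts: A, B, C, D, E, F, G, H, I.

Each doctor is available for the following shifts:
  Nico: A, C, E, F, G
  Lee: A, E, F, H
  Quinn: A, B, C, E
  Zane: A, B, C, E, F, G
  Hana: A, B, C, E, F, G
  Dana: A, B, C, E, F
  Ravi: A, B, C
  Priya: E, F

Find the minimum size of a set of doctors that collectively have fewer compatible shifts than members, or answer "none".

7

Take S = {Nico, Quinn, Zane, Hana, Dana, Ravi, Priya}. Its neighbourhood is {A, B, C, E, F, G}, so |N(S)| = 6 < |S| = 7.
Every subset of size less than 7 has at least as many neighbours as members, so 7 is the minimum.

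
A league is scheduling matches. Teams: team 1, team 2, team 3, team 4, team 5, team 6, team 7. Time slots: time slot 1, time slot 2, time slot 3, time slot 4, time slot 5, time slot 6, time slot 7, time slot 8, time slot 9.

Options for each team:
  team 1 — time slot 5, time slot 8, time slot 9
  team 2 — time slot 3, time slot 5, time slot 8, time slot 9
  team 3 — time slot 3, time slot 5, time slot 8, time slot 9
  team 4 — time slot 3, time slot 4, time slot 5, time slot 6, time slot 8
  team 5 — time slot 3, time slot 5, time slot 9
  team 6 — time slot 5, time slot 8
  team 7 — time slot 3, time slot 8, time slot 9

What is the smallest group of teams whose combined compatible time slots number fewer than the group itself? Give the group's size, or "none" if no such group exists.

Take S = {team 1, team 2, team 3, team 5, team 6}. Its neighbourhood is {time slot 3, time slot 5, time slot 8, time slot 9}, so |N(S)| = 4 < |S| = 5.
Every subset of size less than 5 has at least as many neighbours as members, so 5 is the minimum.

5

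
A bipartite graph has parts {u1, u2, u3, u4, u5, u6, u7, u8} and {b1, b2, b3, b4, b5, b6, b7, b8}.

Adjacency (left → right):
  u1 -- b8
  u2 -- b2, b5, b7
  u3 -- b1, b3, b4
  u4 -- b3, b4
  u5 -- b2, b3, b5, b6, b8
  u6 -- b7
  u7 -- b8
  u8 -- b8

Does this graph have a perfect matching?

The set {u1, u7, u8} has only 1 neighbour ({b8}), so by Hall's theorem at most 6 of the 8 left vertices can be matched.
Hence no matching covers every left vertex.

No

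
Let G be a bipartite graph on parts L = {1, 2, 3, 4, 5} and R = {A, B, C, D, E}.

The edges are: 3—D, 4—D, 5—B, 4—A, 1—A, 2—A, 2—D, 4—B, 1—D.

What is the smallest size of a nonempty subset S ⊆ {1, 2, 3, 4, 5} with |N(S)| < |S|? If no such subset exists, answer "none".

Take S = {1, 2, 3}. Its neighbourhood is {A, D}, so |N(S)| = 2 < |S| = 3.
Every subset of size less than 3 has at least as many neighbours as members, so 3 is the minimum.

3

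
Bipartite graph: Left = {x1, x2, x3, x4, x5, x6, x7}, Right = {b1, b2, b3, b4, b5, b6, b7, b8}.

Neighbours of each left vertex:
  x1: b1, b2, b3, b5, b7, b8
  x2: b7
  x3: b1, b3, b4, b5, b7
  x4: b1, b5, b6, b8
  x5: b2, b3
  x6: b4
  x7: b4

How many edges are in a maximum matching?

For example, pair x1-b5, x2-b7, x3-b1, x4-b8, x5-b3, x6-b4.
The set {x6, x7} has only 1 neighbour ({b4}), so by Hall's theorem at most 6 of the 7 left vertices can be matched.

6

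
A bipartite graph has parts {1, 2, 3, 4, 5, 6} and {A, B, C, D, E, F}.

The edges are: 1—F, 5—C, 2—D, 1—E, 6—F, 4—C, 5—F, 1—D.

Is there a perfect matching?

No

The set {3, 4, 5, 6} has only 2 neighbours ({C, F}), so by Hall's theorem at most 4 of the 6 left vertices can be matched.
Hence no matching covers every left vertex.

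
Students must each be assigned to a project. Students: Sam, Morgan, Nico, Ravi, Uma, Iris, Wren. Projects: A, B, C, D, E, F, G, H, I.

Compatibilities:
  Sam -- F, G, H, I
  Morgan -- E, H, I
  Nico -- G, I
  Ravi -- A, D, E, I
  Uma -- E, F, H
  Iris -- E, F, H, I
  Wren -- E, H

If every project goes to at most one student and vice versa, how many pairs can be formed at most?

For example, pair Sam-F, Morgan-I, Nico-G, Ravi-D, Uma-E, Iris-H.
The set {Sam, Morgan, Nico, Uma, Iris, Wren} has only 5 neighbours ({E, F, G, H, I}), so by Hall's theorem at most 6 of the 7 students can be matched.

6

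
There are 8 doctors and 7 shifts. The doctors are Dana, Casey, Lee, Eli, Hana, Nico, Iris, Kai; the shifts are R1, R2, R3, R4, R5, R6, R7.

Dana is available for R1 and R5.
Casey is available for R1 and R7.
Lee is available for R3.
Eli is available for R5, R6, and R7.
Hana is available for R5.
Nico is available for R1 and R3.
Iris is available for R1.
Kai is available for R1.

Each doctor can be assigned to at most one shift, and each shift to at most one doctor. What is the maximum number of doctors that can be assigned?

5

For example, pair Dana-R1, Casey-R7, Lee-R3, Eli-R6, Hana-R5.
The set {Dana, Lee, Hana, Nico, Iris, Kai} has only 3 neighbours ({R1, R3, R5}), so by Hall's theorem at most 5 of the 8 doctors can be matched.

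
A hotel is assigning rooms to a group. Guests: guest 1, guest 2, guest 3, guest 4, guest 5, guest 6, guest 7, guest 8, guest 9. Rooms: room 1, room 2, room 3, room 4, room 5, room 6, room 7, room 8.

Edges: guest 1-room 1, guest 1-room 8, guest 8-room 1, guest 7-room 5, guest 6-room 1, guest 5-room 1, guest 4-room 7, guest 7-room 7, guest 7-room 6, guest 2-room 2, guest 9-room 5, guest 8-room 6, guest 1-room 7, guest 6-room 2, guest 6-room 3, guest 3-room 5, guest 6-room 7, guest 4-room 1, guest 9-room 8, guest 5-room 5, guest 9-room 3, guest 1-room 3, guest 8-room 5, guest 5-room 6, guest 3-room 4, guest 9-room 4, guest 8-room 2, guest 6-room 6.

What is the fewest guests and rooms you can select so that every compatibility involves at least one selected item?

A maximum matching has 8 edges (e.g. guest 1–room 8, guest 2–room 2, guest 3–room 4, guest 4–room 1, guest 5–room 6, guest 6–room 3, guest 7–room 7, guest 8–room 5).
By König's theorem the minimum vertex cover has the same size. One such cover is {room 1, room 2, room 3, room 4, room 5, room 6, room 7, room 8}.

8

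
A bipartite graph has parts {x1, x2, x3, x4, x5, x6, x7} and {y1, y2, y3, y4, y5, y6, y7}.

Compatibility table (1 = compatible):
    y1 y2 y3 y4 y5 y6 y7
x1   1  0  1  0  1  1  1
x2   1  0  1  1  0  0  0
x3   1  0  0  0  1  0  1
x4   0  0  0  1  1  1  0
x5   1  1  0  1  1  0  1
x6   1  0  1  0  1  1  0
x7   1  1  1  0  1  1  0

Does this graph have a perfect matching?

Yes

One maximum matching: x1-y7, x2-y3, x3-y1, x4-y4, x5-y2, x6-y5, x7-y6.
Every left vertex is matched, so this is a perfect matching.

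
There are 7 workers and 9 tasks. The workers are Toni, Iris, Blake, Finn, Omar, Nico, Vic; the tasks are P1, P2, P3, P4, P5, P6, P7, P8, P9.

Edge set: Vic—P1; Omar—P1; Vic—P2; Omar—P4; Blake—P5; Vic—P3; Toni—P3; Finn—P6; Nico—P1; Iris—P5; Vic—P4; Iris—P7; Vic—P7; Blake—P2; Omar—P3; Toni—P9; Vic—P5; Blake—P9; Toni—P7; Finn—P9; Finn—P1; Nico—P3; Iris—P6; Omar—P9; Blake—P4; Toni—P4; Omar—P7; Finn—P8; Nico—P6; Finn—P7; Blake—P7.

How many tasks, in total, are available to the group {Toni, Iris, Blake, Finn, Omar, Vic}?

The union of neighbours of {Toni, Iris, Blake, Finn, Omar, Vic} is {P1, P2, P3, P4, P5, P6, P7, P8, P9}, which has 9 elements.
Since |N(S)| = 9 ≥ |S| = 6, Hall's condition holds for this subset.

9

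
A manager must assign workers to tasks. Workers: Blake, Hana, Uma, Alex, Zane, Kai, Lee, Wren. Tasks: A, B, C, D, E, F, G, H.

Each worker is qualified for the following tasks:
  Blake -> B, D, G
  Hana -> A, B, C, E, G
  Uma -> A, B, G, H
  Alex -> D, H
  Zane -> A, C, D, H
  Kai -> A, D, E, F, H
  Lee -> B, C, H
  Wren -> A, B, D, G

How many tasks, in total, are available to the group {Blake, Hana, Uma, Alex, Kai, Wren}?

8

The union of neighbours of {Blake, Hana, Uma, Alex, Kai, Wren} is {A, B, C, D, E, F, G, H}, which has 8 elements.
Since |N(S)| = 8 ≥ |S| = 6, Hall's condition holds for this subset.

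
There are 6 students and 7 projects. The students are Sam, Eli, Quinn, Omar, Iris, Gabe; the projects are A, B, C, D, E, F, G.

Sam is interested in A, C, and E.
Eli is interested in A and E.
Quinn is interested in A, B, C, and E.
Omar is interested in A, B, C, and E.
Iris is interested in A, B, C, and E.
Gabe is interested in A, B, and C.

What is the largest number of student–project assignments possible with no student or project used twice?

4

For example, pair Sam–C, Eli–A, Quinn–E, Omar–B.
The set {Sam, Eli, Quinn, Omar, Iris, Gabe} has only 4 neighbours ({A, B, C, E}), so by Hall's theorem at most 4 of the 6 students can be matched.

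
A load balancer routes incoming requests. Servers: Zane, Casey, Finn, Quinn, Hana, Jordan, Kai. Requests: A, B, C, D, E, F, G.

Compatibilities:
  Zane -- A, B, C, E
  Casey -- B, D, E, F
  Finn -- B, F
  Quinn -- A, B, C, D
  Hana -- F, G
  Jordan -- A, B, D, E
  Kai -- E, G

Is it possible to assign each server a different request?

A valid assignment of size 7: Zane→B, Casey→D, Finn→F, Quinn→C, Hana→G, Jordan→A, Kai→E.
All 7 servers are covered.

Yes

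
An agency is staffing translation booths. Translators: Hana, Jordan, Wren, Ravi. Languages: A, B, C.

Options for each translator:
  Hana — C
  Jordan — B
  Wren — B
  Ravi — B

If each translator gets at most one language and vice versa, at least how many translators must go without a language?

One maximum matching: Hana–C, Jordan–B.
The set {Jordan, Wren, Ravi} has only 1 neighbour ({B}), so by Hall's theorem at most 2 of the 4 translators can be matched.
That matches 2 of the 4, leaving 2 unmatched; no matching can do better.

2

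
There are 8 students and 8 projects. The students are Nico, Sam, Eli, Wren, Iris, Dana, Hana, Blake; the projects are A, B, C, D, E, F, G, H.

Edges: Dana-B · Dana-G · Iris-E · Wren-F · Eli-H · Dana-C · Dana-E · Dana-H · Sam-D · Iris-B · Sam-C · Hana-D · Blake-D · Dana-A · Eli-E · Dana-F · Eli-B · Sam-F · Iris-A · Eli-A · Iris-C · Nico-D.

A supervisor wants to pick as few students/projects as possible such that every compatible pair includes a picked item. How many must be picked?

6

A maximum matching has 6 edges (e.g. Nico–D, Sam–C, Eli–E, Wren–F, Iris–B, Dana–G).
By König's theorem the minimum vertex cover has the same size. One such cover is {Sam, Eli, Wren, Iris, Dana, D}.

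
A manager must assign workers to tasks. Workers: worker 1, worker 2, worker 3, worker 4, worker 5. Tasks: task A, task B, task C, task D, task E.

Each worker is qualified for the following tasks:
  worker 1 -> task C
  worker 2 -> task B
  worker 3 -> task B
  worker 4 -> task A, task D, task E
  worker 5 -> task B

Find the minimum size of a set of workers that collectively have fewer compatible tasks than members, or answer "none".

Take S = {worker 2, worker 3}. Its neighbourhood is {task B}, so |N(S)| = 1 < |S| = 2.
No single vertex violates Hall's condition since each has at least one neighbour, so 2 is the minimum.

2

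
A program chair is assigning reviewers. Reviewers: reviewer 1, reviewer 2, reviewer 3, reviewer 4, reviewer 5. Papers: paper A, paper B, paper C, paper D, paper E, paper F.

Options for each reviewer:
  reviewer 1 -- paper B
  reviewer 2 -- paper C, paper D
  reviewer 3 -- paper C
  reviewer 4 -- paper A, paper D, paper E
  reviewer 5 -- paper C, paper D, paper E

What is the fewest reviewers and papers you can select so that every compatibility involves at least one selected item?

A maximum matching has 5 edges (e.g. reviewer 1–paper B, reviewer 2–paper D, reviewer 3–paper C, reviewer 4–paper A, reviewer 5–paper E).
By König's theorem the minimum vertex cover has the same size. One such cover is {reviewer 1, reviewer 2, reviewer 3, reviewer 4, reviewer 5}.

5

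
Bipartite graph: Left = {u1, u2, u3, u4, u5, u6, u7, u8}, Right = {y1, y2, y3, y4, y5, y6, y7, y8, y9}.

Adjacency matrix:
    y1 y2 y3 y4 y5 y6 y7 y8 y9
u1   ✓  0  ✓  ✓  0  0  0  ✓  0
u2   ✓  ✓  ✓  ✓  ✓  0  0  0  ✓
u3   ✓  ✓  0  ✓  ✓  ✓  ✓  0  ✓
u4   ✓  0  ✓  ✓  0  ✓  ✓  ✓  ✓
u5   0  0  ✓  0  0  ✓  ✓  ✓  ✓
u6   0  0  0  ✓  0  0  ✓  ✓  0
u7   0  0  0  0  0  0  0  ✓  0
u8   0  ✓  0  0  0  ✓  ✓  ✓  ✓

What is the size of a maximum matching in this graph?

A valid assignment of size 8: u1–y1, u2–y3, u3–y2, u4–y9, u5–y6, u6–y4, u7–y8, u8–y7.
This saturates every left vertex, so 8 is the maximum.

8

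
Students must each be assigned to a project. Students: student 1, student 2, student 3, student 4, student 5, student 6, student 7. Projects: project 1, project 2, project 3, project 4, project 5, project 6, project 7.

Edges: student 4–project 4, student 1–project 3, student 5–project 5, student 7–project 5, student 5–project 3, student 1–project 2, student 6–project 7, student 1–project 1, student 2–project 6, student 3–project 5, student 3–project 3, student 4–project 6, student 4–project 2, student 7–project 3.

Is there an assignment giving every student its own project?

The set {student 3, student 5, student 7} has only 2 neighbours ({project 3, project 5}), so by Hall's theorem at most 6 of the 7 students can be matched.
Hence no matching covers every student.

No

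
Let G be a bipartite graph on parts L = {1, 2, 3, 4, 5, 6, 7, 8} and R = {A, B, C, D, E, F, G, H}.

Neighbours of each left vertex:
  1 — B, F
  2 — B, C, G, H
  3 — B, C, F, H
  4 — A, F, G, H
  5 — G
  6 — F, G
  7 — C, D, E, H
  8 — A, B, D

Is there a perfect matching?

Yes

A valid assignment of size 8: 1→B, 2→C, 3→H, 4→A, 5→G, 6→F, 7→E, 8→D.
All 8 left vertices are covered.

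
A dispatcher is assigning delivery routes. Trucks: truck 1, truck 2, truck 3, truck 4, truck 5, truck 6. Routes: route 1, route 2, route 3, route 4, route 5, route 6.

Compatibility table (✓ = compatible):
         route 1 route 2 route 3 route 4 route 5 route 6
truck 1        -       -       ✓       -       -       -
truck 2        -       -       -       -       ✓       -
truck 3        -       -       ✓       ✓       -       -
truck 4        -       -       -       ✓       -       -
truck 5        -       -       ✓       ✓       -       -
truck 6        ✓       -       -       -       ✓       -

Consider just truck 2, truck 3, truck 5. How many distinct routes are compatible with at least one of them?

The union of neighbours of {truck 2, truck 3, truck 5} is {route 3, route 4, route 5}, which has 3 elements.
Since |N(S)| = 3 ≥ |S| = 3, Hall's condition holds for this subset.

3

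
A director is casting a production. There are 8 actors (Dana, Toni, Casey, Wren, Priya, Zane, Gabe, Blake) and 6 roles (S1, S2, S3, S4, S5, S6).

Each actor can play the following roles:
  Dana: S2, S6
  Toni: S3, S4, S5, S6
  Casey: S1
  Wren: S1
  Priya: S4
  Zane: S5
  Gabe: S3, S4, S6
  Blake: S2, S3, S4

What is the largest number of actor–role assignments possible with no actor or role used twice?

A valid assignment of size 6: Dana–S2, Toni–S3, Casey–S1, Priya–S4, Zane–S5, Gabe–S6.
The set {Dana, Toni, Casey, Wren, Priya, Zane, Gabe, Blake} has only 6 neighbours ({S1, S2, S3, S4, S5, S6}), so by Hall's theorem at most 6 of the 8 actors can be matched.

6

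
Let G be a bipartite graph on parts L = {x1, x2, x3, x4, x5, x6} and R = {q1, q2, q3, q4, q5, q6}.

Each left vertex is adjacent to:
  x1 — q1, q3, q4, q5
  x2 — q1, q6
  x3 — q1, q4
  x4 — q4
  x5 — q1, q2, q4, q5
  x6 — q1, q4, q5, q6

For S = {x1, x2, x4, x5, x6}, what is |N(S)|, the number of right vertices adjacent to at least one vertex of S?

The union of neighbours of {x1, x2, x4, x5, x6} is {q1, q2, q3, q4, q5, q6}, which has 6 elements.
Since |N(S)| = 6 ≥ |S| = 5, Hall's condition holds for this subset.

6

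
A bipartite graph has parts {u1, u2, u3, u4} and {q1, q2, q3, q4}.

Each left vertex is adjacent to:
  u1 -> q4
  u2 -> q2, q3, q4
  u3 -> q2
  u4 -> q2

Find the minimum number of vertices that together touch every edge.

The 3 edges u1–q4, u2–q3, u3–q2 form a matching, so any vertex cover needs at least 3 vertices (one per matched edge).
Conversely {u1, u2, q2} meets every edge and has exactly 3 vertices, so 3 is optimal.

3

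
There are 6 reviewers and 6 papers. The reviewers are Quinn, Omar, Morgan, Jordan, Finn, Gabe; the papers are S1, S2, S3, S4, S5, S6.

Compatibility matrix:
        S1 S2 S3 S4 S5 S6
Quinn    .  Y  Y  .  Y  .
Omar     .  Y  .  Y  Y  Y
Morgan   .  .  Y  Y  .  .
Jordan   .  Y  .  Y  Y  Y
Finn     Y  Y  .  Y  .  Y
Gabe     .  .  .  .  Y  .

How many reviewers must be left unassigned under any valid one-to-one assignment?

0

A valid assignment of size 6: Quinn-S2, Omar-S6, Morgan-S3, Jordan-S4, Finn-S1, Gabe-S5.
All 6 reviewers are matched, so no larger matching exists.
That matches 6 of the 6, leaving 0 unmatched; no matching can do better.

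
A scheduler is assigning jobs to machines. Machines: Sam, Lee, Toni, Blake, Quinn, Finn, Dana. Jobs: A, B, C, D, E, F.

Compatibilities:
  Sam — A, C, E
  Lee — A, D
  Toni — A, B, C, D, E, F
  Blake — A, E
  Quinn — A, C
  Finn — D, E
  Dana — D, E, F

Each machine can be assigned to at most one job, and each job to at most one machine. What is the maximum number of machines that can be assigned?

6

A valid assignment of size 6: Sam→E, Lee→D, Toni→B, Blake→A, Quinn→C, Dana→F.
The set {Sam, Lee, Blake, Quinn, Finn} has only 4 neighbours ({A, C, D, E}), so by Hall's theorem at most 6 of the 7 machines can be matched.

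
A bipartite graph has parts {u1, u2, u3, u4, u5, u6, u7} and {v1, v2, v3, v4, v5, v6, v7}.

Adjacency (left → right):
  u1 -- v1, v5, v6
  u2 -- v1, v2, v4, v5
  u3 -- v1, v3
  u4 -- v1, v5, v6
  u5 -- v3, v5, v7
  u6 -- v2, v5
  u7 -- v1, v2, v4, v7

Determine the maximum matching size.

One maximum matching: u1-v1, u2-v4, u3-v3, u4-v6, u5-v7, u6-v5, u7-v2.
All 7 left vertices are matched, so no larger matching exists.

7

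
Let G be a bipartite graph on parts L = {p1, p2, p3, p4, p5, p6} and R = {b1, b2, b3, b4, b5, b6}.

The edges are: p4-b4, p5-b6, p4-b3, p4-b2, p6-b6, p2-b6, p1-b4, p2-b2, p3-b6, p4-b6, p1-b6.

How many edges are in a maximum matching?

One maximum matching: p1-b4, p2-b2, p3-b6, p4-b3.
The set {p3, p5, p6} has only 1 neighbour ({b6}), so by Hall's theorem at most 4 of the 6 left vertices can be matched.

4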